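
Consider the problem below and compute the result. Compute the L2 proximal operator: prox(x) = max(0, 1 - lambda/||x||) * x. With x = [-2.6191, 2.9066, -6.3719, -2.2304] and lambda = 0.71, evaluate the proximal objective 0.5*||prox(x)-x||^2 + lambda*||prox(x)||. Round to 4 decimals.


Step 1: Compute ||x||.
||x|| = 7.8028
Step 2: Compute scaling factor.
scale = max(0, 1 - 0.71/7.8028) = 0.909
Step 3: prox(x) = [-2.3808, 2.6421, -5.7921, -2.0274]
||prox(x)|| = 7.0928
Step 4: Proximal objective.
0.5*||prox-x||^2 = 0.2521
lambda*||prox|| = 5.0359
Total = 5.2879


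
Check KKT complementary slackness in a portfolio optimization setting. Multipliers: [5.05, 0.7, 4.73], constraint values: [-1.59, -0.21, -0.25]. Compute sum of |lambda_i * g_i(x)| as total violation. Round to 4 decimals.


KKT complementary slackness check:
lambda_1 * g_1 = 5.05 * -1.59 = -8.0295
lambda_2 * g_2 = 0.7 * -0.21 = -0.147
lambda_3 * g_3 = 4.73 * -0.25 = -1.1825
Total violation = 8.0295 + 0.147 + 1.1825 = 9.359


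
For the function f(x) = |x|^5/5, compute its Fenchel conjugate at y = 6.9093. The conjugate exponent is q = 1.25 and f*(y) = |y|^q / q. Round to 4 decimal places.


The conjugate exponent q satisfies 1/p + 1/q = 1.
p = 5, so q = 5/(5 - 1) = 1.25
|y|^q = 6.9093^1.25 = 11.2019
f*(6.9093) = 11.2019 / 1.25 = 8.9615


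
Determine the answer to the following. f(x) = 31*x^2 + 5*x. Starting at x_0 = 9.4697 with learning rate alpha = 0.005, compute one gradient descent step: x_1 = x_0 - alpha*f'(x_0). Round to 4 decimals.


We compute the gradient at x_0 and apply the update.
f'(x) = 62*x + 5
f'(9.4697) = 62*9.4697 + 5 = 592.1214
x_1 = 9.4697 - 0.005*592.1214 = 6.5091


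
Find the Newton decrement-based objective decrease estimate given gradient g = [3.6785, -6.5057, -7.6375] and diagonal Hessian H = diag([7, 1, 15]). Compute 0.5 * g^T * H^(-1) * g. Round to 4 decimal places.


Step 1: H is diagonal, so H^(-1) * g = [0.5255, -6.5057, -0.5092].
Step 2: g^T H^(-1) g = sum_i g_i^2 / H_ii
  = (3.6785)^2/7 + (-6.5057)^2/1 + (-7.6375)^2/15
  = 1.9331 + 42.3241 + 3.8888 = 48.1459
Step 3: Objective decrease = 0.5 * g^T H^(-1) g = 24.073


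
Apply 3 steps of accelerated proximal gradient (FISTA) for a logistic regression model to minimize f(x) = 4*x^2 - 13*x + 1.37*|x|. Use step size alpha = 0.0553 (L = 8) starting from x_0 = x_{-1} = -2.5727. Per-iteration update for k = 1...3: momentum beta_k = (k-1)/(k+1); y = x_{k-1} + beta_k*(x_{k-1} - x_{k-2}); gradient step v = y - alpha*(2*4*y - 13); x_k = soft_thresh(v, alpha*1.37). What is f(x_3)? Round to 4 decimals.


FISTA on f(x) = 4*x^2 - 13*x + 1.37*|x|
L = 8, alpha = 0.0553
Iteration 1: beta = 0.0, y = -2.5727 + 0.0*(-2.5727 + 2.5727) = -2.5727
  grad(y) = -33.5816, v = y - alpha*grad = -0.7156
  prox(v) = soft_thresh(-0.7156, 0.0758) = -0.6399
Iteration 2: beta = 0.3333, y = -0.6399 + 0.3333*(-0.6399 + 2.5727) = 0.0044
  grad(y) = -12.9648, v = y - alpha*grad = 0.7214
  prox(v) = soft_thresh(0.7214, 0.0758) = 0.6456
Iteration 3: beta = 0.5, y = 0.6456 + 0.5*(0.6456 + 0.6399) = 1.2883
  grad(y) = -2.6934, v = y - alpha*grad = 1.4373
  prox(v) = soft_thresh(1.4373, 0.0758) = 1.3615
f(x_3) = 4*1.3615^2 - 13*1.3615 + 1.37*|1.3615| = -8.4195


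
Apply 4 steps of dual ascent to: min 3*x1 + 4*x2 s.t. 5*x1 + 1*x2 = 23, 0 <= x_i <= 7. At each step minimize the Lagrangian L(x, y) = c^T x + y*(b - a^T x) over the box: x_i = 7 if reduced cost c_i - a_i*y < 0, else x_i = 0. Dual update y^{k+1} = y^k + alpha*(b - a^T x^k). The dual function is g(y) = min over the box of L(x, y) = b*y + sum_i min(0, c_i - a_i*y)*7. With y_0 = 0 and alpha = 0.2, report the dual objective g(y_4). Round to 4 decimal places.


Dual ascent for LP: min 3*x1 + 4*x2, 5*x1 + 1*x2 = 23, 0 <= x_i <= 7
Step 1: y^k = 0.0, reduced costs: (3.0, 4.0)
  x^k = (0.0, 0.0), subgradient = b - a^T x = 23.0
  y^{k+1} = 0.0 + 0.2*23.0 = 4.6
Step 2: y^k = 4.6, reduced costs: (-20.0, -0.6)
  x^k = (7.0, 7.0), subgradient = b - a^T x = -19.0
  y^{k+1} = 4.6 + 0.2*-19.0 = 0.8
Step 3: y^k = 0.8, reduced costs: (-1.0, 3.2)
  x^k = (7.0, 0.0), subgradient = b - a^T x = -12.0
  y^{k+1} = 0.8 + 0.2*-12.0 = -1.6
Step 4: y^k = -1.6, reduced costs: (11.0, 5.6)
  x^k = (0.0, 0.0), subgradient = b - a^T x = 23.0
  y^{k+1} = -1.6 + 0.2*23.0 = 3.0
Dual objective at y_4 = 3.0: reduced costs (-12.0, 1.0), box minimizer x = (7.0, 0.0)
g(y_4) = b*y + (c1 - a1*y)*x1 + (c2 - a2*y)*x2 = 23*3.0 + (-12.0)*7.0 + 1.0*0.0 = 69.0 - 84.0 + 0.0 = -15.0


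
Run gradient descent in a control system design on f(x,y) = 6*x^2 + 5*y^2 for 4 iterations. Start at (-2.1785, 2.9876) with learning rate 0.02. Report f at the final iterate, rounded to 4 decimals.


Gradient descent on f(x,y) = 6*x^2 + 5*y^2.
Starting point: (-2.1785, 2.9876), alpha = 0.02
Step 1: grad_x = 2*6*-2.1785 = -26.142, grad_y = 2*5*2.9876 = 29.876
  x_1 = -2.1785 - 0.02*-26.142 = -1.6557
  y_1 = 2.9876 - 0.02*29.876 = 2.3901
Step 2: grad_x = 2*6*-1.6557 = -19.8679, grad_y = 2*5*2.3901 = 23.9008
  x_2 = -1.6557 - 0.02*-19.8679 = -1.2583
  y_2 = 2.3901 - 0.02*23.9008 = 1.9121
Step 3: grad_x = 2*6*-1.2583 = -15.0996, grad_y = 2*5*1.9121 = 19.1206
  x_3 = -1.2583 - 0.02*-15.0996 = -0.9563
  y_3 = 1.9121 - 0.02*19.1206 = 1.5297
Step 4: grad_x = 2*6*-0.9563 = -11.4757, grad_y = 2*5*1.5297 = 15.2965
  x_4 = -0.9563 - 0.02*-11.4757 = -0.7268
  y_4 = 1.5297 - 0.02*15.2965 = 1.2237
f(-0.7268, 1.2237) = 6*(-0.7268)^2 + 5*1.2237^2 = 10.6569


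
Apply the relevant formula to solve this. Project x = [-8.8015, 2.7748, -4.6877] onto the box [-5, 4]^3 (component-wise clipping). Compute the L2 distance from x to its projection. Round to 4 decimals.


Project each component onto [-5, 4].
clip(-8.8015) = -5.0, clip(2.7748) = 2.7748, clip(-4.6877) = -4.6877
Projection = [-5.0, 2.7748, -4.6877]
Squared diffs: [14.4514, 0.0, 0.0]
Distance = sqrt(14.4514) = 3.8015


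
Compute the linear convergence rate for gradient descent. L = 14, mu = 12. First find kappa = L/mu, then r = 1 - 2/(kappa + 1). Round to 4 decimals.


Step 1: Compute the condition number.
kappa = L/mu = 14/12 = 1.1667
Step 2: Compute the convergence rate.
r = 1 - 2/(kappa + 1) = 1 - 2*mu/(L + mu) = (L - mu)/(L + mu) = 2/26 = 0.0769


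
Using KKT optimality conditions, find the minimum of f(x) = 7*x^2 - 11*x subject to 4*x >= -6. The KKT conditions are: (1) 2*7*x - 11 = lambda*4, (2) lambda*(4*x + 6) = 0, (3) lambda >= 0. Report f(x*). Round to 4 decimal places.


Step 1: Try lambda = 0 (constraint inactive).
Stationarity: 2*7*x - 11 = 0
x* = 11/(2*7) = 11/14 = 0.7857 (rounded; the exact value 11/14 is used below)
Check constraint: 4*0.7857 = 3.1428 >= -6 -- satisfied.
Step 2: Compute optimal value.
f(x*) = 7*(11/14)^2 - 11*(11/14) = -4.3214


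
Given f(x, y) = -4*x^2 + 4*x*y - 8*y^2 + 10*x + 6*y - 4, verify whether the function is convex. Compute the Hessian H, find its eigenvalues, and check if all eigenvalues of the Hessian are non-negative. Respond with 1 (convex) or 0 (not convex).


The Hessian of f(x,y) = -4*x^2 + 4*x*y - 8*y^2 + 10*x + 6*y - 4 is:
H = [[-8, 4], [4, -16]]
Trace = -8 - 16 = -24
Determinant = -8*-16 - (4)^2 = 112
Discriminant = (-24)^2 - 4*112 = 128.0
Eigenvalues: lambda_1 = -17.6569, lambda_2 = -6.3431
The function is not convex.

0


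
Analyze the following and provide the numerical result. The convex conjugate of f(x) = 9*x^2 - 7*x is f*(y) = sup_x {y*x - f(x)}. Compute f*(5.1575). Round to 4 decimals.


f*(y) = sup_x {y*x - a*x^2 - b*x} = sup_x {(y-b)*x - a*x^2}
FOC: (y - b) - 2a*x = 0 => x* = (y - b)/(2a)
x* = (5.1575 + 7)/(2*9) = 0.6754
f*(5.1575) = (y-b)^2/(4a) = (5.1575 + 7)^2/(4*9)
= 147.8048/36 = 4.1057


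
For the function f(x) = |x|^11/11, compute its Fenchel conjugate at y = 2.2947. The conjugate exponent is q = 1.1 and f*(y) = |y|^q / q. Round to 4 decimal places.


The conjugate exponent q satisfies 1/p + 1/q = 1.
p = 11, so q = 11/(11 - 1) = 1.1
|y|^q = 2.2947^1.1 = 2.4934
f*(2.2947) = 2.4934 / 1.1 = 2.2668


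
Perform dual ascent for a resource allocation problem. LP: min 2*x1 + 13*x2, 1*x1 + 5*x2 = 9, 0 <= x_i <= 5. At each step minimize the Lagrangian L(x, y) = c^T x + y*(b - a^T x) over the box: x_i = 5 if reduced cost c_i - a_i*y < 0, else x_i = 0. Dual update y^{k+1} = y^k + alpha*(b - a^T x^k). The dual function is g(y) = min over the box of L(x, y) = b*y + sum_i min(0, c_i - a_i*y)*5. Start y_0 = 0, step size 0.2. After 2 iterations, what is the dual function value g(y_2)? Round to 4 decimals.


Dual ascent for LP: min 2*x1 + 13*x2, 1*x1 + 5*x2 = 9, 0 <= x_i <= 5
Step 1: y^k = 0.0, reduced costs: (2.0, 13.0)
  x^k = (0.0, 0.0), subgradient = b - a^T x = 9.0
  y^{k+1} = 0.0 + 0.2*9.0 = 1.8
Step 2: y^k = 1.8, reduced costs: (0.2, 4.0)
  x^k = (0.0, 0.0), subgradient = b - a^T x = 9.0
  y^{k+1} = 1.8 + 0.2*9.0 = 3.6
Dual objective at y_2 = 3.6: reduced costs (-1.6, -5.0), box minimizer x = (5.0, 5.0)
g(y_2) = b*y + (c1 - a1*y)*x1 + (c2 - a2*y)*x2 = 9*3.6 + (-1.6)*5.0 + (-5.0)*5.0 = 32.4 - 8.0 - 25.0 = -0.6


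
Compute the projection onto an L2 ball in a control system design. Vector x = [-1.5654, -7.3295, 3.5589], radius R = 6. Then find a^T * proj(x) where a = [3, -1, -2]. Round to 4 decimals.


Step 1: Compute ||x|| (intermediates to 6 decimals).
||x|| = sqrt((-1.5654)^2 + (-7.3295)^2 + 3.5589^2) = 8.296856
Step 2: Project.
Since ||x|| > R, scale = R/||x|| = 6/8.296856 = 0.723165, proj(x) = scale * x
proj(x) = [-1.132042, -5.300438, 2.573672]
Step 3: Dot product.
a^T * proj(x) = 3*(-1.132042) - 1*(-5.300438) - 2*2.573672 = -3.243


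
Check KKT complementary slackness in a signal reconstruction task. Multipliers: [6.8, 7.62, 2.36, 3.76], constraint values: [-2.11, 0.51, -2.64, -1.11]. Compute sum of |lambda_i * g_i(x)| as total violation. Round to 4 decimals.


KKT complementary slackness check:
lambda_1 * g_1 = 6.8 * -2.11 = -14.348
lambda_2 * g_2 = 7.62 * 0.51 = 3.8862
lambda_3 * g_3 = 2.36 * -2.64 = -6.2304
lambda_4 * g_4 = 3.76 * -1.11 = -4.1736
Total violation = 14.348 + 3.8862 + 6.2304 + 4.1736 = 28.6382


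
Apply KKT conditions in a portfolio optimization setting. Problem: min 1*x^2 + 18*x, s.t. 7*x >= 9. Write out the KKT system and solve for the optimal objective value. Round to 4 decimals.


Step 1: Try lambda = 0 (constraint inactive).
x_unc = -18/(2*1) = -9.0
Check: 7*-9.0 = -63.0 < 9 -- violated!
Step 2: Constraint must be active: 7*x = 9
x* = 9/7 = 1.2857 (rounded; the exact value 9/7 is used below)
lambda = (2*1*(9/7) + 18)/7 = 2.9388
Step 3: Compute optimal value.
f(x*) = 1*(9/7)^2 + 18*(9/7) = 24.7959


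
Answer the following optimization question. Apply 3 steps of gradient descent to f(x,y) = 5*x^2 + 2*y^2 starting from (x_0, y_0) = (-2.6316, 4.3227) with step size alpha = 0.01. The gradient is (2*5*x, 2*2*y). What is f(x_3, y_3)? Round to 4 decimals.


Gradient descent on f(x,y) = 5*x^2 + 2*y^2.
Starting point: (-2.6316, 4.3227), alpha = 0.01
Step 1: grad_x = 2*5*-2.6316 = -26.316, grad_y = 2*2*4.3227 = 17.2908
  x_1 = -2.6316 - 0.01*-26.316 = -2.3684
  y_1 = 4.3227 - 0.01*17.2908 = 4.1498
Step 2: grad_x = 2*5*-2.3684 = -23.6844, grad_y = 2*2*4.1498 = 16.5992
  x_2 = -2.3684 - 0.01*-23.6844 = -2.1316
  y_2 = 4.1498 - 0.01*16.5992 = 3.9838
Step 3: grad_x = 2*5*-2.1316 = -21.316, grad_y = 2*2*3.9838 = 15.9352
  x_3 = -2.1316 - 0.01*-21.316 = -1.9184
  y_3 = 3.9838 - 0.01*15.9352 = 3.8244
f(-1.9184, 3.8244) = 5*(-1.9184)^2 + 2*3.8244^2 = 47.6548


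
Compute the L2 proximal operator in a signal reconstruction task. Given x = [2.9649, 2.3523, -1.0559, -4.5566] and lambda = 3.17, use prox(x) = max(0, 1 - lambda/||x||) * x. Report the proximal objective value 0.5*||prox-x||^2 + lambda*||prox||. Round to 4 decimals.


Step 1: Compute ||x||.
||x|| = 6.0168
Step 2: Compute scaling factor.
scale = max(0, 1 - 3.17/6.0168) = 0.4731
Step 3: prox(x) = [1.4028, 1.113, -0.4996, -2.1559]
||prox(x)|| = 2.8468
Step 4: Proximal objective.
0.5*||prox-x||^2 = 5.0245
lambda*||prox|| = 9.0244
Total = 14.0487


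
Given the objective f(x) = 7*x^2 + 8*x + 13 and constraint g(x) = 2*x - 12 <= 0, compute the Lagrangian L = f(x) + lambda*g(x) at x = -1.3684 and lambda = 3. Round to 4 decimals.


Step 1: Evaluate f(x).
f(-1.3684) = 7*(-1.3684)^2 + 8*(-1.3684) + 13 = 15.1604
Step 2: Evaluate g(x).
g(-1.3684) = 2*-1.3684 - 12 = -14.7368
Step 3: Compute Lagrangian.
L = 15.1604 + 3*-14.7368 = -29.05


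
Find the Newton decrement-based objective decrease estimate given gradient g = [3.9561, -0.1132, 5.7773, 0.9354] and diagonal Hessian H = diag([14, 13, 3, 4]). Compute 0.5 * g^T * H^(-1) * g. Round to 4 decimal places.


Step 1: H is diagonal, so H^(-1) * g = [0.2826, -0.0087, 1.9258, 0.2339].
Step 2: g^T H^(-1) g = sum_i g_i^2 / H_ii
  = (3.9561)^2/14 + (-0.1132)^2/13 + (5.7773)^2/3 + (0.9354)^2/4
  = 1.1179 + 0.001 + 11.1257 + 0.2187 = 12.4634
Step 3: Objective decrease = 0.5 * g^T H^(-1) g = 6.2317


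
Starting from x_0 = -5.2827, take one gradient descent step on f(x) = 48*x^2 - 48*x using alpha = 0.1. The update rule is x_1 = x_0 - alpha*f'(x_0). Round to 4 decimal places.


We compute the gradient at x_0 and apply the update.
f'(x) = 96*x - 48
f'(-5.2827) = 96*-5.2827 - 48 = -555.1392
x_1 = -5.2827 - 0.1*-555.1392 = 50.2312


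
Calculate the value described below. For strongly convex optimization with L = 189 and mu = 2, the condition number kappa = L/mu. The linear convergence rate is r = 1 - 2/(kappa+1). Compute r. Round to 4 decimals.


Step 1: Compute the condition number.
kappa = L/mu = 189/2 = 94.5
Step 2: Compute the convergence rate.
r = 1 - 2/(kappa + 1) = 1 - 2*mu/(L + mu) = (L - mu)/(L + mu) = 187/191 = 0.9791


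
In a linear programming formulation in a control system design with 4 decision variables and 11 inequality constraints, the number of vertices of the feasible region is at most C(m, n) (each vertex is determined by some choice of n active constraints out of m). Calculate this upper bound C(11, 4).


Each vertex corresponds to some choice of n active constraints out of m, so the number of vertices is at most C(m, n) = m! / (n!(m-n)!).
m = 11, n = 4
Numerator: 11 * 10 * 9 * 8
Denominator: 4! = 24
C(11, 4) = 330


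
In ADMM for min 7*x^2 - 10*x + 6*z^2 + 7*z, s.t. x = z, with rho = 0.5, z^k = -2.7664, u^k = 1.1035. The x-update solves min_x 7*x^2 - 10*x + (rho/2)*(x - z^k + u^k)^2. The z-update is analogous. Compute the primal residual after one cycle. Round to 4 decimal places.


ADMM iteration with rho = 0.5, z^k = -2.7664, u^k = 1.1035
Step 1: x-update.
Minimize 7*x^2 - 10*x + (0.5/2)*(x + 2.7664 + 1.1035)^2
FOC: (2*7 + 0.5)*x = 10 + 0.5*(-2.7664 - 1.1035)
x^{k+1} = 0.5562
Step 2: z-update.
Minimize 6*z^2 + 7*z + (0.5/2)*(0.5562 - z + 1.1035)^2
FOC: (2*6 + 0.5)*z = -7 + 0.5*(0.5562 + 1.1035)
z^{k+1} = -0.4936
Step 3: u-update.
u^{k+1} = 1.1035 + 0.5562 + 0.4936 = 2.1533
Step 4: Primal residual = |0.5562 + 0.4936| = 1.0498


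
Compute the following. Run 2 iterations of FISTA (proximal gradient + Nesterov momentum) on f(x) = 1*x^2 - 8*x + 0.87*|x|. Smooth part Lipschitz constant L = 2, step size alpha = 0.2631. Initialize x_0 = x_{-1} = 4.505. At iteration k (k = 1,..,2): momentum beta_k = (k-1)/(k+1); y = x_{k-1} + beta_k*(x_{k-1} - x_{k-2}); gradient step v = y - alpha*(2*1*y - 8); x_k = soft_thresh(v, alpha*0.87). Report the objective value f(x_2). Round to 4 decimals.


FISTA on f(x) = 1*x^2 - 8*x + 0.87*|x|
L = 2, alpha = 0.2631
Iteration 1: beta = 0.0, y = 4.505 + 0.0*(4.505 - 4.505) = 4.505
  grad(y) = 1.01, v = y - alpha*grad = 4.2393
  prox(v) = soft_thresh(4.2393, 0.2289) = 4.0104
Iteration 2: beta = 0.3333, y = 4.0104 + 0.3333*(4.0104 - 4.505) = 3.8455
  grad(y) = -0.309, v = y - alpha*grad = 3.9268
  prox(v) = soft_thresh(3.9268, 0.2289) = 3.6979
f(x_2) = 1*3.6979^2 - 8*3.6979 + 0.87*|3.6979| = -12.6916


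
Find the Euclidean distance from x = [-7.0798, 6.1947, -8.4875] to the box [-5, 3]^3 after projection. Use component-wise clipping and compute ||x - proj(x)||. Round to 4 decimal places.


Project each component onto [-5, 3].
clip(-7.0798) = -5.0, clip(6.1947) = 3.0, clip(-8.4875) = -5.0
Projection = [-5.0, 3.0, -5.0]
Squared diffs: [4.3256, 10.2061, 12.1627]
Distance = sqrt(26.6944) = 5.1667


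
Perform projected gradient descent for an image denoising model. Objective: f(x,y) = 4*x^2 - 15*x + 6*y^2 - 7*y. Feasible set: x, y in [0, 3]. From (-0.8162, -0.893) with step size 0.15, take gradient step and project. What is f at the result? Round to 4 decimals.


Step 1: Compute gradient at (-0.8162, -0.893).
grad_x = 2*4*-0.8162 - 15 = -21.5296
grad_y = 2*6*-0.893 - 7 = -17.716
Step 2: Gradient step.
x_raw = -0.8162 - 0.15*-21.5296 = 2.4132
y_raw = -0.893 - 0.15*-17.716 = 1.7644
Step 3: Project onto [0, 3].
x_proj = clip(2.4132) = 2.4132
y_proj = clip(1.7644) = 1.7644
Step 4: Evaluate f.
f(2.4132, 1.7644) = -6.5758


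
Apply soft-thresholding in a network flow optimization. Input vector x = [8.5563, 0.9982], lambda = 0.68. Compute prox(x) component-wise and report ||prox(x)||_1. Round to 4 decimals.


Soft-thresholding with lambda = 0.68:
prox(8.5563) = sign(8.5563)*max(|8.5563| - 0.68, 0) = 7.8763
prox(0.9982) = sign(0.9982)*max(|0.9982| - 0.68, 0) = 0.3182
prox(x) = [7.8763, 0.3182]
||prox(x)||_1 = 7.8763 + 0.3182 = 8.1945


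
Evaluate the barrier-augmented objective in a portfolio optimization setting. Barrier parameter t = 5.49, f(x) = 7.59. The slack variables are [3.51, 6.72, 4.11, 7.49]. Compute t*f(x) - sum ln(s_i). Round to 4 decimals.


Step 1: Compute log-barrier.
ln values: [1.2556, 1.9051, 1.4134, 2.0136]
phi = -(1.2556 + 1.9051 + 1.4134 + 2.0136) = -6.5877
Step 2: Compute augmented objective.
t*f(x) = 5.49*7.59 = 41.6691
Total = 41.6691 - 6.5877 = 35.0814


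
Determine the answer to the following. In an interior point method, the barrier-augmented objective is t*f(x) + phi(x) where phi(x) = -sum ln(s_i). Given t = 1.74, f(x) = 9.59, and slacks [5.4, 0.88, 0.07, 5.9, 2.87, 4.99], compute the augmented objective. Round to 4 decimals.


Step 1: Compute log-barrier.
ln values: [1.6864, -0.1278, -2.6593, 1.775, 1.0543, 1.6074]
phi = -(1.6864 - 0.1278 - 2.6593 + 1.775 + 1.0543 + 1.6074) = -3.336
Step 2: Compute augmented objective.
t*f(x) = 1.74*9.59 = 16.6866
Total = 16.6866 - 3.336 = 13.3506


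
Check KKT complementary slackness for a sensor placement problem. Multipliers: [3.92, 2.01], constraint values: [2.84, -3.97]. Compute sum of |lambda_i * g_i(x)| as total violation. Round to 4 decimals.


KKT complementary slackness check:
lambda_1 * g_1 = 3.92 * 2.84 = 11.1328
lambda_2 * g_2 = 2.01 * -3.97 = -7.9797
Total violation = 11.1328 + 7.9797 = 19.1125


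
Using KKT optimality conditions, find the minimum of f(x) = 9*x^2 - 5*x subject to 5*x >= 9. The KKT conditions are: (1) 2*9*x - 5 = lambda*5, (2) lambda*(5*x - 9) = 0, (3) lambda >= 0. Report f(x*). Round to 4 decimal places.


Step 1: Try lambda = 0 (constraint inactive).
x_unc = 5/(2*9) = 0.2778
Check: 5*0.2778 = 1.389 < 9 -- violated!
Step 2: Constraint must be active: 5*x = 9
x* = 9/5 = 1.8
lambda = (2*9*1.8 - 5)/5 = 5.48
Step 3: Compute optimal value.
f(x*) = 9*1.8^2 - 5*1.8 = 20.16


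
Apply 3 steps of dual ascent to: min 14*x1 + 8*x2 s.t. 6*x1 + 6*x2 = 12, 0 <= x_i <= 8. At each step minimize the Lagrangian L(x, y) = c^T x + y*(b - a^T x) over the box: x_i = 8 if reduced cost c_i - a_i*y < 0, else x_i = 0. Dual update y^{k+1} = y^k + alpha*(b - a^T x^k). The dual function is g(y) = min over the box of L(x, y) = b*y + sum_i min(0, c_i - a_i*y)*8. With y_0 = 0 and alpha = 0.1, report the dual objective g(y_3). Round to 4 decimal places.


Dual ascent for LP: min 14*x1 + 8*x2, 6*x1 + 6*x2 = 12, 0 <= x_i <= 8
Step 1: y^k = 0.0, reduced costs: (14.0, 8.0)
  x^k = (0.0, 0.0), subgradient = b - a^T x = 12.0
  y^{k+1} = 0.0 + 0.1*12.0 = 1.2
Step 2: y^k = 1.2, reduced costs: (6.8, 0.8)
  x^k = (0.0, 0.0), subgradient = b - a^T x = 12.0
  y^{k+1} = 1.2 + 0.1*12.0 = 2.4
Step 3: y^k = 2.4, reduced costs: (-0.4, -6.4)
  x^k = (8.0, 8.0), subgradient = b - a^T x = -84.0
  y^{k+1} = 2.4 + 0.1*-84.0 = -6.0
Dual objective at y_3 = -6.0: reduced costs (50.0, 44.0), box minimizer x = (0.0, 0.0)
g(y_3) = b*y + (c1 - a1*y)*x1 + (c2 - a2*y)*x2 = 12*(-6.0) + 50.0*0.0 + 44.0*0.0 = -72.0 + 0.0 + 0.0 = -72.0


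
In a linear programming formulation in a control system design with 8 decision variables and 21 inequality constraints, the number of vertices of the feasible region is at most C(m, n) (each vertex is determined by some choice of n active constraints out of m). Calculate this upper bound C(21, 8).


Each vertex corresponds to some choice of n active constraints out of m, so the number of vertices is at most C(m, n) = m! / (n!(m-n)!).
m = 21, n = 8
Numerator: 21 * 20 * 19 * 18 * 17 * 16 * 15 * 14
Denominator: 8! = 40320
C(21, 8) = 203490


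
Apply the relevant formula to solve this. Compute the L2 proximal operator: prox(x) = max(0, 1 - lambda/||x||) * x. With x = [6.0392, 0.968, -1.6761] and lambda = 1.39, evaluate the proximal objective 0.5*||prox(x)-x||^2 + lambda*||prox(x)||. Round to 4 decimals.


Step 1: Compute ||x||.
||x|| = 6.3418
Step 2: Compute scaling factor.
scale = max(0, 1 - 1.39/6.3418) = 0.7808
Step 3: prox(x) = [4.7155, 0.7558, -1.3087]
||prox(x)|| = 4.9518
Step 4: Proximal objective.
0.5*||prox-x||^2 = 0.9661
lambda*||prox|| = 6.883
Total = 7.849


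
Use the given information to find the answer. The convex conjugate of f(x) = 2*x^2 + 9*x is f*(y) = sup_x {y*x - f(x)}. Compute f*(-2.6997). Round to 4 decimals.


f*(y) = sup_x {y*x - a*x^2 - b*x} = sup_x {(y-b)*x - a*x^2}
FOC: (y - b) - 2a*x = 0 => x* = (y - b)/(2a)
x* = (-2.6997 - 9)/(2*2) = -2.9249
f*(-2.6997) = (y-b)^2/(4a) = (-2.6997 - 9)^2/(4*2)
= 136.883/8 = 17.1104


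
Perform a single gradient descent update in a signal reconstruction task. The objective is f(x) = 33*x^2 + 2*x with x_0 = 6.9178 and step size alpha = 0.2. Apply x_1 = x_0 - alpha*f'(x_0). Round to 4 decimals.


We compute the gradient at x_0 and apply the update.
f'(x) = 66*x + 2
f'(6.9178) = 66*6.9178 + 2 = 458.5748
x_1 = 6.9178 - 0.2*458.5748 = -84.7972


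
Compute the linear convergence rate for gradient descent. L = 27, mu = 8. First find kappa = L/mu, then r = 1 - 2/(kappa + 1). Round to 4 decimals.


Step 1: Compute the condition number.
kappa = L/mu = 27/8 = 3.375
Step 2: Compute the convergence rate.
r = 1 - 2/(kappa + 1) = 1 - 2*mu/(L + mu) = (L - mu)/(L + mu) = 19/35 = 0.5429


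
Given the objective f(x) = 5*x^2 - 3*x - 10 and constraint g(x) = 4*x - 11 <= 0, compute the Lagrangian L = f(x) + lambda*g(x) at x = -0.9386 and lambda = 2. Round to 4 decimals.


Step 1: Evaluate f(x).
f(-0.9386) = 5*(-0.9386)^2 - 3*(-0.9386) - 10 = -2.7794
Step 2: Evaluate g(x).
g(-0.9386) = 4*-0.9386 - 11 = -14.7544
Step 3: Compute Lagrangian.
L = -2.7794 + 2*-14.7544 = -32.2882


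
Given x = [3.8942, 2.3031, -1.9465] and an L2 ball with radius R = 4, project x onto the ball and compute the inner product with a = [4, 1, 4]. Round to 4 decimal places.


Step 1: Compute ||x|| (intermediates to 6 decimals).
||x|| = sqrt(3.8942^2 + 2.3031^2 + (-1.9465)^2) = 4.925234
Step 2: Project.
Since ||x|| > R, scale = R/||x|| = 4/4.925234 = 0.812144, proj(x) = scale * x
proj(x) = [3.162651, 1.870449, -1.580838]
Step 3: Dot product.
a^T * proj(x) = 4*3.162651 + 1*1.870449 + 4*(-1.580838) = 8.1977


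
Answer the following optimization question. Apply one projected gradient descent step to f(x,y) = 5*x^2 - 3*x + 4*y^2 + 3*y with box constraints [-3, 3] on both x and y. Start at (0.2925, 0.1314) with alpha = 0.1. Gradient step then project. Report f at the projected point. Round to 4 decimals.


Step 1: Compute gradient at (0.2925, 0.1314).
grad_x = 2*5*0.2925 - 3 = -0.075
grad_y = 2*4*0.1314 + 3 = 4.0512
Step 2: Gradient step.
x_raw = 0.2925 - 0.1*-0.075 = 0.3
y_raw = 0.1314 - 0.1*4.0512 = -0.2737
Step 3: Project onto [-3, 3].
x_proj = clip(0.3) = 0.3
y_proj = clip(-0.2737) = -0.2737
Step 4: Evaluate f.
f(0.3, -0.2737) = -0.9715


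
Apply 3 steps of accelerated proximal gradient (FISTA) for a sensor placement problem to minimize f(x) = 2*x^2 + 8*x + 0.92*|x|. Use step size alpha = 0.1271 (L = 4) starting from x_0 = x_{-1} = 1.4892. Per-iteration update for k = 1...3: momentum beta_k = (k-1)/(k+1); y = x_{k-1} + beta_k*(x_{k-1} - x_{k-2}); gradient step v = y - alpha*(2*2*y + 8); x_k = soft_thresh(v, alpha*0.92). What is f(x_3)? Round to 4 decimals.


FISTA on f(x) = 2*x^2 + 8*x + 0.92*|x|
L = 4, alpha = 0.1271
Iteration 1: beta = 0.0, y = 1.4892 + 0.0*(1.4892 - 1.4892) = 1.4892
  grad(y) = 13.9568, v = y - alpha*grad = -0.2847
  prox(v) = soft_thresh(-0.2847, 0.1169) = -0.1678
Iteration 2: beta = 0.3333, y = -0.1678 + 0.3333*(-0.1678 - 1.4892) = -0.7201
  grad(y) = 5.1196, v = y - alpha*grad = -1.3708
  prox(v) = soft_thresh(-1.3708, 0.1169) = -1.2539
Iteration 3: beta = 0.5, y = -1.2539 + 0.5*(-1.2539 + 0.1678) = -1.7969
  grad(y) = 0.8123, v = y - alpha*grad = -1.9002
  prox(v) = soft_thresh(-1.9002, 0.1169) = -1.7832
f(x_3) = 2*(-1.7832)^2 + 8*(-1.7832) + 0.92*|-1.7832| = -6.2654


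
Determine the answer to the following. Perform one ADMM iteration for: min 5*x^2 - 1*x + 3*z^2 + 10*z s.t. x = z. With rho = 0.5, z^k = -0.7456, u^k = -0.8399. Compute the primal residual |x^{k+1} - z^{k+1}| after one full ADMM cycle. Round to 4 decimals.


ADMM iteration with rho = 0.5, z^k = -0.7456, u^k = -0.8399
Step 1: x-update.
Minimize 5*x^2 - 1*x + (0.5/2)*(x + 0.7456 - 0.8399)^2
FOC: (2*5 + 0.5)*x = 1 + 0.5*(-0.7456 + 0.8399)
x^{k+1} = 0.0997
Step 2: z-update.
Minimize 3*z^2 + 10*z + (0.5/2)*(0.0997 - z - 0.8399)^2
FOC: (2*3 + 0.5)*z = -10 + 0.5*(0.0997 - 0.8399)
z^{k+1} = -1.5954
Step 3: u-update.
u^{k+1} = -0.8399 + 0.0997 + 1.5954 = 0.8552
Step 4: Primal residual = |0.0997 + 1.5954| = 1.6951


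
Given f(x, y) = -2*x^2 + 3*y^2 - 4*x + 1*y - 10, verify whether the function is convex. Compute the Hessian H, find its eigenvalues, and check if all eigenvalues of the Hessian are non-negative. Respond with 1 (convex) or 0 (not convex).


The Hessian of f(x,y) = -2*x^2 + 3*y^2 - 4*x + 1*y - 10 is:
H = [[-4, 0], [0, 6]]
Trace = -4 + 6 = 2
Determinant = -4*6 - (0)^2 = -24
Discriminant = (2)^2 - 4*-24 = 100.0
Eigenvalues: lambda_1 = -4.0, lambda_2 = 6.0
The function is not convex.

0


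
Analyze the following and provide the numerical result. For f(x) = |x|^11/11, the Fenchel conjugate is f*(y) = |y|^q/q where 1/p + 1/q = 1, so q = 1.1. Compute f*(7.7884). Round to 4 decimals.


The conjugate exponent q satisfies 1/p + 1/q = 1.
p = 11, so q = 11/(11 - 1) = 1.1
|y|^q = 7.7884^1.1 = 9.563
f*(7.7884) = 9.563 / 1.1 = 8.6936


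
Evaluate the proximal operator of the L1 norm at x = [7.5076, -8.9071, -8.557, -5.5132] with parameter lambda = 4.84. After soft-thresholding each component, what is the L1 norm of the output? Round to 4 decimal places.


Soft-thresholding with lambda = 4.84:
prox(7.5076) = sign(7.5076)*max(|7.5076| - 4.84, 0) = 2.6676
prox(-8.9071) = sign(-8.9071)*max(|-8.9071| - 4.84, 0) = -4.0671
prox(-8.557) = sign(-8.557)*max(|-8.557| - 4.84, 0) = -3.717
prox(-5.5132) = sign(-5.5132)*max(|-5.5132| - 4.84, 0) = -0.6732
prox(x) = [2.6676, -4.0671, -3.717, -0.6732]
||prox(x)||_1 = 2.6676 + 4.0671 + 3.717 + 0.6732 = 11.1249


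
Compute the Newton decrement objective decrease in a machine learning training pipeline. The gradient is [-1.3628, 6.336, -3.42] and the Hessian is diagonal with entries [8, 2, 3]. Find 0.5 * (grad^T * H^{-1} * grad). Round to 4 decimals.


Step 1: H is diagonal, so H^(-1) * g = [-0.1704, 3.168, -1.14].
Step 2: g^T H^(-1) g = sum_i g_i^2 / H_ii
  = (-1.3628)^2/8 + (6.336)^2/2 + (-3.42)^2/3
  = 0.2322 + 20.0724 + 3.8988 = 24.2034
Step 3: Objective decrease = 0.5 * g^T H^(-1) g = 12.1017


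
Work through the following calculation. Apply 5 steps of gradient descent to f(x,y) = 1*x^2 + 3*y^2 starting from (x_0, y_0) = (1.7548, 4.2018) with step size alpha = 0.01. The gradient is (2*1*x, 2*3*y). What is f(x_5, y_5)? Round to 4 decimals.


Gradient descent on f(x,y) = 1*x^2 + 3*y^2.
Starting point: (1.7548, 4.2018), alpha = 0.01
Step 1: grad_x = 2*1*1.7548 = 3.5096, grad_y = 2*3*4.2018 = 25.2108
  x_1 = 1.7548 - 0.01*3.5096 = 1.7197
  y_1 = 4.2018 - 0.01*25.2108 = 3.9497
Step 2: grad_x = 2*1*1.7197 = 3.4394, grad_y = 2*3*3.9497 = 23.6982
  x_2 = 1.7197 - 0.01*3.4394 = 1.6853
  y_2 = 3.9497 - 0.01*23.6982 = 3.7127
Step 3: grad_x = 2*1*1.6853 = 3.3706, grad_y = 2*3*3.7127 = 22.2763
  x_3 = 1.6853 - 0.01*3.3706 = 1.6516
  y_3 = 3.7127 - 0.01*22.2763 = 3.4899
Step 4: grad_x = 2*1*1.6516 = 3.3032, grad_y = 2*3*3.4899 = 20.9397
  x_4 = 1.6516 - 0.01*3.3032 = 1.6186
  y_4 = 3.4899 - 0.01*20.9397 = 3.2806
Step 5: grad_x = 2*1*1.6186 = 3.2371, grad_y = 2*3*3.2806 = 19.6833
  x_5 = 1.6186 - 0.01*3.2371 = 1.5862
  y_5 = 3.2806 - 0.01*19.6833 = 3.0837
f(1.5862, 3.0837) = 1*1.5862^2 + 3*3.0837^2 = 31.044


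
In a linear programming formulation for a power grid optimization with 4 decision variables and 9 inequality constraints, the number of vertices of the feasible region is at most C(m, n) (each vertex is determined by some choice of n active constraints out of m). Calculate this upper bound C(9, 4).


Each vertex corresponds to some choice of n active constraints out of m, so the number of vertices is at most C(m, n) = m! / (n!(m-n)!).
m = 9, n = 4
Numerator: 9 * 8 * 7 * 6
Denominator: 4! = 24
C(9, 4) = 126


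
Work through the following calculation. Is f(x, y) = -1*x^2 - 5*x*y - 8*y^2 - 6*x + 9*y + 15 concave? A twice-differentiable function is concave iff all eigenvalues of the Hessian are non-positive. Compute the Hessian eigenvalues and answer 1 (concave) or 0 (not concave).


The Hessian of f(x,y) = -1*x^2 - 5*x*y - 8*y^2 - 6*x + 9*y + 15 is:
H = [[-2, -5], [-5, -16]]
Trace = -2 - 16 = -18
Determinant = -2*-16 - (-5)^2 = 7
Discriminant = (-18)^2 - 4*7 = 296.0
Eigenvalues: lambda_1 = -17.6023, lambda_2 = -0.3977
The function is concave.

1


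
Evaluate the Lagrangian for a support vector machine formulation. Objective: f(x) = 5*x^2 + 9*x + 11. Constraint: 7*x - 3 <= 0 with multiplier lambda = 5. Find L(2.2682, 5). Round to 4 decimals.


Step 1: Evaluate f(x).
f(2.2682) = 5*2.2682^2 + 9*2.2682 + 11 = 57.1375
Step 2: Evaluate g(x).
g(2.2682) = 7*2.2682 - 3 = 12.8774
Step 3: Compute Lagrangian.
L = 57.1375 + 5*12.8774 = 121.5245


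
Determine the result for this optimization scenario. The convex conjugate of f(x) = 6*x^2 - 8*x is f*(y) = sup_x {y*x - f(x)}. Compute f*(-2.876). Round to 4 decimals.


f*(y) = sup_x {y*x - a*x^2 - b*x} = sup_x {(y-b)*x - a*x^2}
FOC: (y - b) - 2a*x = 0 => x* = (y - b)/(2a)
x* = (-2.876 + 8)/(2*6) = 0.427
f*(-2.876) = (y-b)^2/(4a) = (-2.876 + 8)^2/(4*6)
= 26.2554/24 = 1.094


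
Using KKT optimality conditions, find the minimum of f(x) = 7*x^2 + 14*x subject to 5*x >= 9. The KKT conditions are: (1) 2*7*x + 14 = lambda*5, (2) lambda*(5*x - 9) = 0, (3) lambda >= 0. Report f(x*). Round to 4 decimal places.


Step 1: Try lambda = 0 (constraint inactive).
x_unc = -14/(2*7) = -1.0
Check: 5*-1.0 = -5.0 < 9 -- violated!
Step 2: Constraint must be active: 5*x = 9
x* = 9/5 = 1.8
lambda = (2*7*1.8 + 14)/5 = 7.84
Step 3: Compute optimal value.
f(x*) = 7*1.8^2 + 14*1.8 = 47.88


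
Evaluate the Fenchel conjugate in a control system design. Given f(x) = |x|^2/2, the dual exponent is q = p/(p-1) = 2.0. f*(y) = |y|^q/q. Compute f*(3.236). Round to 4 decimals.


The conjugate exponent q satisfies 1/p + 1/q = 1.
p = 2, so q = 2/(2 - 1) = 2.0
|y|^q = 3.236^2.0 = 10.4717
f*(3.236) = 10.4717 / 2.0 = 5.2358


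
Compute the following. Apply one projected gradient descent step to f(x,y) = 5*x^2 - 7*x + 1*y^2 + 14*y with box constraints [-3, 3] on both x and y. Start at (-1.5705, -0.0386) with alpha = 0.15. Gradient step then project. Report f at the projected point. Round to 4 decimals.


Step 1: Compute gradient at (-1.5705, -0.0386).
grad_x = 2*5*-1.5705 - 7 = -22.705
grad_y = 2*1*-0.0386 + 14 = 13.9228
Step 2: Gradient step.
x_raw = -1.5705 - 0.15*-22.705 = 1.8353
y_raw = -0.0386 - 0.15*13.9228 = -2.127
Step 3: Project onto [-3, 3].
x_proj = clip(1.8353) = 1.8353
y_proj = clip(-2.127) = -2.127
Step 4: Evaluate f.
f(1.8353, -2.127) = -21.2601


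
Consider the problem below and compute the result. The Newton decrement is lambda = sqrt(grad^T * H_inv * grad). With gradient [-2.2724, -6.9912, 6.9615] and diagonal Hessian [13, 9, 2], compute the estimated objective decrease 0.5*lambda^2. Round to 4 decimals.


Step 1: H is diagonal, so H^(-1) * g = [-0.1748, -0.7768, 3.4808].
Step 2: g^T H^(-1) g = sum_i g_i^2 / H_ii
  = (-2.2724)^2/13 + (-6.9912)^2/9 + (6.9615)^2/2
  = 0.3972 + 5.4308 + 24.2312 = 30.0592
Step 3: Objective decrease = 0.5 * g^T H^(-1) g = 15.0296


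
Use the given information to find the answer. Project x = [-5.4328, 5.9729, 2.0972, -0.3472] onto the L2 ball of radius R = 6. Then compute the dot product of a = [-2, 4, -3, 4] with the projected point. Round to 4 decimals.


Step 1: Compute ||x|| (intermediates to 6 decimals).
||x|| = sqrt((-5.4328)^2 + 5.9729^2 + 2.0972^2 + (-0.3472)^2) = 8.34923
Step 2: Project.
Since ||x|| > R, scale = R/||x|| = 6/8.34923 = 0.718629, proj(x) = scale * x
proj(x) = [-3.904168, 4.292299, 1.507109, -0.249508]
Step 3: Dot product.
a^T * proj(x) = -2*(-3.904168) + 4*4.292299 - 3*1.507109 + 4*(-0.249508) = 19.4582


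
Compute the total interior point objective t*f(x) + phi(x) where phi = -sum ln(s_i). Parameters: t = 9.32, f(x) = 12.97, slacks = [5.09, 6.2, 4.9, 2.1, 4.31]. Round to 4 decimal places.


Step 1: Compute log-barrier.
ln values: [1.6273, 1.8245, 1.5892, 0.7419, 1.4609]
phi = -(1.6273 + 1.8245 + 1.5892 + 0.7419 + 1.4609) = -7.2439
Step 2: Compute augmented objective.
t*f(x) = 9.32*12.97 = 120.8804
Total = 120.8804 - 7.2439 = 113.6365


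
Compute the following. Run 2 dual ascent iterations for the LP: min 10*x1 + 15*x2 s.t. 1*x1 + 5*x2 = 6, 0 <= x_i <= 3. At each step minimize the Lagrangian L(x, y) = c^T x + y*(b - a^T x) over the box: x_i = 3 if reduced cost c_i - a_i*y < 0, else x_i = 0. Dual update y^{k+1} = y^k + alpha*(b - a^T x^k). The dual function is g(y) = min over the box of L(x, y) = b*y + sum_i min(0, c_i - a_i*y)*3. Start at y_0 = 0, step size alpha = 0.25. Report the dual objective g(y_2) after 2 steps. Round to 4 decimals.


Dual ascent for LP: min 10*x1 + 15*x2, 1*x1 + 5*x2 = 6, 0 <= x_i <= 3
Step 1: y^k = 0.0, reduced costs: (10.0, 15.0)
  x^k = (0.0, 0.0), subgradient = b - a^T x = 6.0
  y^{k+1} = 0.0 + 0.25*6.0 = 1.5
Step 2: y^k = 1.5, reduced costs: (8.5, 7.5)
  x^k = (0.0, 0.0), subgradient = b - a^T x = 6.0
  y^{k+1} = 1.5 + 0.25*6.0 = 3.0
Dual objective at y_2 = 3.0: reduced costs (7.0, 0.0), box minimizer x = (0.0, 0.0)
g(y_2) = b*y + (c1 - a1*y)*x1 + (c2 - a2*y)*x2 = 6*3.0 + 7.0*0.0 + 0.0*0.0 = 18.0 + 0.0 + 0.0 = 18.0


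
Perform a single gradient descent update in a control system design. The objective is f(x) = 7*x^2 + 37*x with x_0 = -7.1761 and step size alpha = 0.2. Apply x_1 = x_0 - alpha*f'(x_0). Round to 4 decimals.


We compute the gradient at x_0 and apply the update.
f'(x) = 14*x + 37
f'(-7.1761) = 14*-7.1761 + 37 = -63.4654
x_1 = -7.1761 - 0.2*-63.4654 = 5.517


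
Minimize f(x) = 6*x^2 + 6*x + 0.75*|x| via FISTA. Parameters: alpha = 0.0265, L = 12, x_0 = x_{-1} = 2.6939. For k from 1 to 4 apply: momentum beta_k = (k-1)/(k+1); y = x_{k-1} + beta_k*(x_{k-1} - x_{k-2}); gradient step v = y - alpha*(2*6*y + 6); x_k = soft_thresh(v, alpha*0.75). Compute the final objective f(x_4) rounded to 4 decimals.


FISTA on f(x) = 6*x^2 + 6*x + 0.75*|x|
L = 12, alpha = 0.0265
Iteration 1: beta = 0.0, y = 2.6939 + 0.0*(2.6939 - 2.6939) = 2.6939
  grad(y) = 38.3268, v = y - alpha*grad = 1.6782
  prox(v) = soft_thresh(1.6782, 0.0199) = 1.6584
Iteration 2: beta = 0.3333, y = 1.6584 + 0.3333*(1.6584 - 2.6939) = 1.3132
  grad(y) = 21.7582, v = y - alpha*grad = 0.7366
  prox(v) = soft_thresh(0.7366, 0.0199) = 0.7167
Iteration 3: beta = 0.5, y = 0.7167 + 0.5*(0.7167 - 1.6584) = 0.2459
  grad(y) = 8.9507, v = y - alpha*grad = 0.0087
  prox(v) = soft_thresh(0.0087, 0.0199) = 0.0
Iteration 4: beta = 0.6, y = 0.0 + 0.6*(0.0 - 0.7167) = -0.43
  grad(y) = 0.8396, v = y - alpha*grad = -0.4523
  prox(v) = soft_thresh(-0.4523, 0.0199) = -0.4324
f(x_4) = 6*(-0.4324)^2 + 6*(-0.4324) + 0.75*|-0.4324| = -1.1483


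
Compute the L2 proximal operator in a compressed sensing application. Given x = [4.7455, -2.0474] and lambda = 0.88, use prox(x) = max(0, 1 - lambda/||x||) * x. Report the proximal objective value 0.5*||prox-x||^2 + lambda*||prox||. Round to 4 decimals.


Step 1: Compute ||x||.
||x|| = 5.1683
Step 2: Compute scaling factor.
scale = max(0, 1 - 0.88/5.1683) = 0.8297
Step 3: prox(x) = [3.9375, -1.6988]
||prox(x)|| = 4.2883
Step 4: Proximal objective.
0.5*||prox-x||^2 = 0.3872
lambda*||prox|| = 3.7737
Total = 4.1609


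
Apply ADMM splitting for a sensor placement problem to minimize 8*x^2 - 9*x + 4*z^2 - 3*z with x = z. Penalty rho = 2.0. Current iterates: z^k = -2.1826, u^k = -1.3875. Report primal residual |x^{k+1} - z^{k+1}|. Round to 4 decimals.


ADMM iteration with rho = 2.0, z^k = -2.1826, u^k = -1.3875
Step 1: x-update.
Minimize 8*x^2 - 9*x + (2.0/2)*(x + 2.1826 - 1.3875)^2
FOC: (2*8 + 2.0)*x = 9 + 2.0*(-2.1826 + 1.3875)
x^{k+1} = 0.4117
Step 2: z-update.
Minimize 4*z^2 - 3*z + (2.0/2)*(0.4117 - z - 1.3875)^2
FOC: (2*4 + 2.0)*z = 3 + 2.0*(0.4117 - 1.3875)
z^{k+1} = 0.1048
Step 3: u-update.
u^{k+1} = -1.3875 + 0.4117 - 0.1048 = -1.0807
Step 4: Primal residual = |0.4117 - 0.1048| = 0.3068


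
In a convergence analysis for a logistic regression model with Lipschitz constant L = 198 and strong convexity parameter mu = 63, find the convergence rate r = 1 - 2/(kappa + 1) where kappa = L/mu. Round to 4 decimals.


Step 1: Compute the condition number.
kappa = L/mu = 198/63 = 3.1429
Step 2: Compute the convergence rate.
r = 1 - 2/(kappa + 1) = 1 - 2*mu/(L + mu) = (L - mu)/(L + mu) = 135/261 = 0.5172


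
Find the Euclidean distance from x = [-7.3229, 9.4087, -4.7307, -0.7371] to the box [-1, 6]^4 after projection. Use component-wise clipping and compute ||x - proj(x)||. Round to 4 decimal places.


Project each component onto [-1, 6].
clip(-7.3229) = -1.0, clip(9.4087) = 6.0, clip(-4.7307) = -1.0, clip(-0.7371) = -0.7371
Projection = [-1.0, 6.0, -1.0, -0.7371]
Squared diffs: [39.9791, 11.6192, 13.9181, 0.0]
Distance = sqrt(65.5164) = 8.0942


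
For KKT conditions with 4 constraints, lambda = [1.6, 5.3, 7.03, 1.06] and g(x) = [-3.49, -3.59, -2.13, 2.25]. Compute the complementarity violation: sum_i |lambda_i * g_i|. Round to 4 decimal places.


KKT complementary slackness check:
lambda_1 * g_1 = 1.6 * -3.49 = -5.584
lambda_2 * g_2 = 5.3 * -3.59 = -19.027
lambda_3 * g_3 = 7.03 * -2.13 = -14.9739
lambda_4 * g_4 = 1.06 * 2.25 = 2.385
Total violation = 5.584 + 19.027 + 14.9739 + 2.385 = 41.9699


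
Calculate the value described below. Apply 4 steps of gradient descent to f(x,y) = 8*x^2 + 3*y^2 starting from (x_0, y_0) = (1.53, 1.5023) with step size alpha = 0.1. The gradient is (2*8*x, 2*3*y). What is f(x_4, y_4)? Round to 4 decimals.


Gradient descent on f(x,y) = 8*x^2 + 3*y^2.
Starting point: (1.53, 1.5023), alpha = 0.1
Step 1: grad_x = 2*8*1.53 = 24.48, grad_y = 2*3*1.5023 = 9.0138
  x_1 = 1.53 - 0.1*24.48 = -0.918
  y_1 = 1.5023 - 0.1*9.0138 = 0.6009
Step 2: grad_x = 2*8*-0.918 = -14.688, grad_y = 2*3*0.6009 = 3.6055
  x_2 = -0.918 - 0.1*-14.688 = 0.5508
  y_2 = 0.6009 - 0.1*3.6055 = 0.2404
Step 3: grad_x = 2*8*0.5508 = 8.8128, grad_y = 2*3*0.2404 = 1.4422
  x_3 = 0.5508 - 0.1*8.8128 = -0.3305
  y_3 = 0.2404 - 0.1*1.4422 = 0.0961
Step 4: grad_x = 2*8*-0.3305 = -5.2877, grad_y = 2*3*0.0961 = 0.5769
  x_4 = -0.3305 - 0.1*-5.2877 = 0.1983
  y_4 = 0.0961 - 0.1*0.5769 = 0.0385
f(0.1983, 0.0385) = 8*0.1983^2 + 3*0.0385^2 = 0.319


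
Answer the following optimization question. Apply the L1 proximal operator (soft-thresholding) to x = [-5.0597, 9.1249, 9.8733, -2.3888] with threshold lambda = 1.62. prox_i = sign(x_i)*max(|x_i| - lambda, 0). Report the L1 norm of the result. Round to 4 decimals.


Soft-thresholding with lambda = 1.62:
prox(-5.0597) = sign(-5.0597)*max(|-5.0597| - 1.62, 0) = -3.4397
prox(9.1249) = sign(9.1249)*max(|9.1249| - 1.62, 0) = 7.5049
prox(9.8733) = sign(9.8733)*max(|9.8733| - 1.62, 0) = 8.2533
prox(-2.3888) = sign(-2.3888)*max(|-2.3888| - 1.62, 0) = -0.7688
prox(x) = [-3.4397, 7.5049, 8.2533, -0.7688]
||prox(x)||_1 = 3.4397 + 7.5049 + 8.2533 + 0.7688 = 19.9667
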